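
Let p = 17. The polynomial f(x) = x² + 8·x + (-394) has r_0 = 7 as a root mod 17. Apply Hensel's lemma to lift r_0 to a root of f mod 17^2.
r_1 = 7 (mod 289)

Hensel: r_{i+1} = r_i − f(r_i)·(f′(r_i))^{-1} mod 17^{i+2}, f′(x) = 2x + 8. Iterate:
  r_0 = 7 (mod 17)
  r_1 = 7 (mod 289)
Final: r = 7 satisfies f(r) ≡ 0 mod 17^2.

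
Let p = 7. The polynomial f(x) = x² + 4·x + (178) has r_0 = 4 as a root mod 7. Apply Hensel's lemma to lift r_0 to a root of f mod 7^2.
r_1 = 11 (mod 49)

Hensel: r_{i+1} = r_i − f(r_i)·(f′(r_i))^{-1} mod 7^{i+2}, f′(x) = 2x + 4. Iterate:
  r_0 = 4 (mod 7)
  r_1 = 11 (mod 49)
Final: r = 11 satisfies f(r) ≡ 0 mod 7^2.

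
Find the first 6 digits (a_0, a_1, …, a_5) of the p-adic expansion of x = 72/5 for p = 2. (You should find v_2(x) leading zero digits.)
(a_0, …, a_5) = (0, 0, 0, 1, 0, 1)

v_2(72/5) = 3, so a_0 = ... = a_2 = 0. Factor out: x = 2^3 · u with u = 9/5 a unit in ℤ_2. Expand u iteratively via a_{v+i} = u_i mod 2, u_{i+1} = (u_i − a_{v+i})/2:
  u_0 = 9/5;  a_3 = 1;  u_1 = (u_0 − 1)/2 = 2/5
  u_1 = 2/5;  a_4 = 0;  u_2 = (u_1 − 0)/2 = 1/5
  u_2 = 1/5;  a_5 = 1;  u_3 = (u_2 − 1)/2 = -2/5
Digits: (0, 0, 0, 1, 0, 1).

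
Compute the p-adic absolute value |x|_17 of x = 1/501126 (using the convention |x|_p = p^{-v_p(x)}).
|1/501126|_17 = 83521

Step 1 — compute v_17(x) by factoring powers of 17 out of the numerator and denominator: v_17(1/501126) = -4. Step 2 — apply |x|_p = p^{-v_p(x)} = 17^{4} = 83521.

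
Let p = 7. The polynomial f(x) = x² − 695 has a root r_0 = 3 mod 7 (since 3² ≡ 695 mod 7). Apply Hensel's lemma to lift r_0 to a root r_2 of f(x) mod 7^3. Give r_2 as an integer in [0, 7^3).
r_2 = 3 (mod 343)

Hensel's recurrence: r_{i+1} = r_i − f(r_i)·(f′(r_i))^{-1} mod 7^{i+2}, with f′(x) = 2x. Iterate:
  r_0 = 3 (mod 7)
  r_1 = 3 (mod 49)
  r_2 = 3 (mod 343)
Final: r_2 = 3, and one checks f(r_2) ≡ 0 mod 7^3.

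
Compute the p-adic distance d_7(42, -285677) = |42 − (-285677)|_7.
d_7(42, -285677) = 1/16807

Step 1 — x − y = 42 − (-285677) = 285719. Step 2 — v_7(285719) = 5 (factor: 285719 = (7^5 · 17); the sign does not affect v_p). Step 3 — |x − y|_7 = 7^{-5} = 1/16807.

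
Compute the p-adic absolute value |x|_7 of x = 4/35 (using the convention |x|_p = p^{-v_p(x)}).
|4/35|_7 = 7

Step 1 — compute v_7(x) by factoring powers of 7 out of the numerator and denominator: v_7(4/35) = -1. Step 2 — apply |x|_p = p^{-v_p(x)} = 7^{1} = 7.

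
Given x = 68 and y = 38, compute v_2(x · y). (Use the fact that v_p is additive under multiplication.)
v_2(2584) = 3

v_p(x) = 2 (factor: 68 = 2^2 · 17); v_p(y) = 1 (factor: 38 = 2^1 · 19). Additivity: v_p(xy) = v_p(x) + v_p(y) = 2 + 1 = 3. (Direct check: xy = 2584 = 2^3 · (323).)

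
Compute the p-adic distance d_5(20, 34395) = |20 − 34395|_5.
d_5(20, 34395) = 1/3125

Step 1 — x − y = 20 − 34395 = -34375. Step 2 — v_5(-34375) = 5 (factor: -34375 = −(5^5 · 11); the sign does not affect v_p). Step 3 — |x − y|_5 = 5^{-5} = 1/3125.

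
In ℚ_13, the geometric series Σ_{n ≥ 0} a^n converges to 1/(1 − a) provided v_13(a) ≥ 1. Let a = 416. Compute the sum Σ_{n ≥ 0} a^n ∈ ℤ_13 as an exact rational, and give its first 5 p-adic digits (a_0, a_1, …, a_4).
Σ a^n = 1/(1 − a) = -1/415;  first 5 digits = (1, 6, 12, 8, 0)

v_13(a) = 1 ≥ 1, so the series converges in ℤ_13 to 1/(1 − a) = 1/(1 − 416) = -1/415. Expand this rational in ℤ_13: compute digits iteratively via d_i = x_i mod 13, x_{i+1} = (x_i − d_i)/13. The first 5 digits are (1, 6, 12, 8, 0).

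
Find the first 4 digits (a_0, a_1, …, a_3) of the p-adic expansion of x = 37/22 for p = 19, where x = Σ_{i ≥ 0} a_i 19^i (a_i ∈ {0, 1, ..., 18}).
(a_0, …, a_3) = (6, 11, 2, 18)

v_19(37/22) = 0 (numerator and denominator both coprime to 19), so x ∈ ℤ_19^×. Compute digits iteratively via a_i = x_i mod 19, x_{i+1} = (x_i − a_i)/19, with x_0 = x:
  x_0 = 37/22;  a_0 = 6;  x_1 = (x_0 − 6)/19 = -5/22
  x_1 = -5/22;  a_1 = 11;  x_2 = (x_1 − 11)/19 = -13/22
  x_2 = -13/22;  a_2 = 2;  x_3 = (x_2 − 2)/19 = -3/22
  x_3 = -3/22;  a_3 = 18;  x_4 = (x_3 − 18)/19 = -21/22
Digits: (6, 11, 2, 18).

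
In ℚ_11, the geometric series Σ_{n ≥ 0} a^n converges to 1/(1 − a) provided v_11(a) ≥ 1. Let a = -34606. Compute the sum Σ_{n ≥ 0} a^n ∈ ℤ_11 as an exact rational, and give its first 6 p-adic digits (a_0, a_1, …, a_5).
Σ a^n = 1/(1 − a) = 1/34607;  first 6 digits = (1, 0, 0, 7, 8, 10)

v_11(a) = 3 ≥ 1, so the series converges in ℤ_11 to 1/(1 − a) = 1/(1 − (-34606)) = 1/34607. Expand this rational in ℤ_11: compute digits iteratively via d_i = x_i mod 11, x_{i+1} = (x_i − d_i)/11. The first 6 digits are (1, 0, 0, 7, 8, 10).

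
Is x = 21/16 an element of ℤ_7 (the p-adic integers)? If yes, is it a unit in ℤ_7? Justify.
x ∈ ℤ_7 but not a unit; v_7(x) = 1 > 0

ℤ_7 = {x ∈ ℚ_7 : v_7(x) ≥ 0} and ℤ_7^× = {x ∈ ℤ_7 : v_7(x) = 0}. Here v_7(21/16) = v_7(num) − v_7(den) = 1; compare against these criteria.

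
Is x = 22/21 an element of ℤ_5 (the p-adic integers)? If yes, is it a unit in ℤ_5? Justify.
x ∈ ℤ_5^× (unit); v_5(x) = 0

ℤ_5 = {x ∈ ℚ_5 : v_5(x) ≥ 0} and ℤ_5^× = {x ∈ ℤ_5 : v_5(x) = 0}. Here v_5(22/21) = v_5(num) − v_5(den) = 0; compare against these criteria.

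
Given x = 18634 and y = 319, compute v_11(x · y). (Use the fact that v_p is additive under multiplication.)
v_11(5944246) = 4

v_p(x) = 3 (factor: 18634 = 11^3 · 14); v_p(y) = 1 (factor: 319 = 11^1 · 29). Additivity: v_p(xy) = v_p(x) + v_p(y) = 3 + 1 = 4. (Direct check: xy = 5944246 = 11^4 · (406).)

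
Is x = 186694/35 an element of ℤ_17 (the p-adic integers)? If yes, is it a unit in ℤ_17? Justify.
x ∈ ℤ_17 but not a unit; v_17(x) = 3 > 0

ℤ_17 = {x ∈ ℚ_17 : v_17(x) ≥ 0} and ℤ_17^× = {x ∈ ℤ_17 : v_17(x) = 0}. Here v_17(186694/35) = v_17(num) − v_17(den) = 3; compare against these criteria.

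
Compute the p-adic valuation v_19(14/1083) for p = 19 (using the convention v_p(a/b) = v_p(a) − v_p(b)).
v_19(14/1083) = -2

Factor powers of 19 from the numerator and denominator of the reduced fraction: 14 = 19^0 · 14 and 1083 = 19^2 · 3. Apply v_p(a/b) = v_p(a) − v_p(b): v_19(14/1083) = 0 − 2 = -2.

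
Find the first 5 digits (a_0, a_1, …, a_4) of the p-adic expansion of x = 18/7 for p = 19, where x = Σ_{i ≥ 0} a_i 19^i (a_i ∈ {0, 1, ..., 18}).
(a_0, …, a_4) = (8, 16, 10, 13, 2)

v_19(18/7) = 0 (numerator and denominator both coprime to 19), so x ∈ ℤ_19^×. Compute digits iteratively via a_i = x_i mod 19, x_{i+1} = (x_i − a_i)/19, with x_0 = x:
  x_0 = 18/7;  a_0 = 8;  x_1 = (x_0 − 8)/19 = -2/7
  x_1 = -2/7;  a_1 = 16;  x_2 = (x_1 − 16)/19 = -6/7
  x_2 = -6/7;  a_2 = 10;  x_3 = (x_2 − 10)/19 = -4/7
  x_3 = -4/7;  a_3 = 13;  x_4 = (x_3 − 13)/19 = -5/7
  x_4 = -5/7;  a_4 = 2;  x_5 = (x_4 − 2)/19 = -1/7
Digits: (8, 16, 10, 13, 2).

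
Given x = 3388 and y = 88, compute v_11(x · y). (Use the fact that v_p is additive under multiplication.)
v_11(298144) = 3

v_p(x) = 2 (factor: 3388 = 11^2 · 28); v_p(y) = 1 (factor: 88 = 11^1 · 8). Additivity: v_p(xy) = v_p(x) + v_p(y) = 2 + 1 = 3. (Direct check: xy = 298144 = 11^3 · (224).)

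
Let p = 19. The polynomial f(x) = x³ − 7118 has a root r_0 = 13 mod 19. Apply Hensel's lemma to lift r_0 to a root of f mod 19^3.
r_2 = 6473 (mod 6859)

Hensel: r_{i+1} = r_i − f(r_i)/f′(r_i) mod 19^{i+2}, where f′(x) = 3x². Iterate:
  r_0 = 13 (mod 19)
  r_1 = 336 (mod 361)
  r_2 = 6473 (mod 6859)
Final: r = 6473 with f(r) ≡ 0 mod 19^3.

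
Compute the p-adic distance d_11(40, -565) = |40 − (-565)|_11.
d_11(40, -565) = 1/121

Step 1 — x − y = 40 − (-565) = 605. Step 2 — v_11(605) = 2 (factor: 605 = (11^2 · 5); the sign does not affect v_p). Step 3 — |x − y|_11 = 11^{-2} = 1/121.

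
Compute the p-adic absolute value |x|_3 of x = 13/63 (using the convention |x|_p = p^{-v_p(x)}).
|13/63|_3 = 9

Step 1 — compute v_3(x) by factoring powers of 3 out of the numerator and denominator: v_3(13/63) = -2. Step 2 — apply |x|_p = p^{-v_p(x)} = 3^{2} = 9.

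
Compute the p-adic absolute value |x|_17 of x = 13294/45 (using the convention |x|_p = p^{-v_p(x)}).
|13294/45|_17 = 1/289

Step 1 — compute v_17(x) by factoring powers of 17 out of the numerator and denominator: v_17(13294/45) = 2. Step 2 — apply |x|_p = p^{-v_p(x)} = 17^{-2} = 1/289.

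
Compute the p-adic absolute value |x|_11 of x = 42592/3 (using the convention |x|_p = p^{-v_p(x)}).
|42592/3|_11 = 1/1331

Step 1 — compute v_11(x) by factoring powers of 11 out of the numerator and denominator: v_11(42592/3) = 3. Step 2 — apply |x|_p = p^{-v_p(x)} = 11^{-3} = 1/1331.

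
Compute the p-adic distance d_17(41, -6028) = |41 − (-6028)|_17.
d_17(41, -6028) = 1/289

Step 1 — x − y = 41 − (-6028) = 6069. Step 2 — v_17(6069) = 2 (factor: 6069 = (17^2 · 21); the sign does not affect v_p). Step 3 — |x − y|_17 = 17^{-2} = 1/289.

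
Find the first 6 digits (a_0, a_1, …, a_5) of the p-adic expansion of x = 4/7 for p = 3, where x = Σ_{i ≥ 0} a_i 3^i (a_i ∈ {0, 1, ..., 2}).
(a_0, …, a_5) = (1, 2, 1, 2, 0, 1)

v_3(4/7) = 0 (numerator and denominator both coprime to 3), so x ∈ ℤ_3^×. Compute digits iteratively via a_i = x_i mod 3, x_{i+1} = (x_i − a_i)/3, with x_0 = x:
  x_0 = 4/7;  a_0 = 1;  x_1 = (x_0 − 1)/3 = -1/7
  x_1 = -1/7;  a_1 = 2;  x_2 = (x_1 − 2)/3 = -5/7
  x_2 = -5/7;  a_2 = 1;  x_3 = (x_2 − 1)/3 = -4/7
  x_3 = -4/7;  a_3 = 2;  x_4 = (x_3 − 2)/3 = -6/7
  x_4 = -6/7;  a_4 = 0;  x_5 = (x_4 − 0)/3 = -2/7
  x_5 = -2/7;  a_5 = 1;  x_6 = (x_5 − 1)/3 = -3/7
Digits: (1, 2, 1, 2, 0, 1).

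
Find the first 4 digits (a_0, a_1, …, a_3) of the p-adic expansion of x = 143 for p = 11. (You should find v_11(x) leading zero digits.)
(a_0, …, a_3) = (0, 2, 1, 0)

v_11(143) = 1, so a_0 = ... = a_0 = 0. Factor out: x = 11^1 · u with u = 13 a unit in ℤ_11. Expand u iteratively via a_{v+i} = u_i mod 11, u_{i+1} = (u_i − a_{v+i})/11:
  u_0 = 13;  a_1 = 2;  u_1 = (u_0 − 2)/11 = 1
  u_1 = 1;  a_2 = 1;  u_2 = (u_1 − 1)/11 = 0
  u_2 = 0;  a_3 = 0;  u_3 = (u_2 − 0)/11 = 0
Digits: (0, 2, 1, 0).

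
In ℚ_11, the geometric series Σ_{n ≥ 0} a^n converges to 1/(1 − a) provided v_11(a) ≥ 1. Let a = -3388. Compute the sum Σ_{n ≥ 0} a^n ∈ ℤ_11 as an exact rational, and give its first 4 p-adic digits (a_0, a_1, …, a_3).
Σ a^n = 1/(1 − a) = 1/3389;  first 4 digits = (1, 0, 5, 8)

v_11(a) = 2 ≥ 1, so the series converges in ℤ_11 to 1/(1 − a) = 1/(1 − (-3388)) = 1/3389. Expand this rational in ℤ_11: compute digits iteratively via d_i = x_i mod 11, x_{i+1} = (x_i − d_i)/11. The first 4 digits are (1, 0, 5, 8).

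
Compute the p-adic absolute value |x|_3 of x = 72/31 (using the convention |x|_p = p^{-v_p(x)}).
|72/31|_3 = 1/9

Step 1 — compute v_3(x) by factoring powers of 3 out of the numerator and denominator: v_3(72/31) = 2. Step 2 — apply |x|_p = p^{-v_p(x)} = 3^{-2} = 1/9.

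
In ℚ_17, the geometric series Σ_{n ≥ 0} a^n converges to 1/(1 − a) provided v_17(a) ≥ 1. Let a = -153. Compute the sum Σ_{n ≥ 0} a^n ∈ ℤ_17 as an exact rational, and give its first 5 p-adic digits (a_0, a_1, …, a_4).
Σ a^n = 1/(1 − a) = 1/154;  first 5 digits = (1, 8, 12, 6, 7)

v_17(a) = 1 ≥ 1, so the series converges in ℤ_17 to 1/(1 − a) = 1/(1 − (-153)) = 1/154. Expand this rational in ℤ_17: compute digits iteratively via d_i = x_i mod 17, x_{i+1} = (x_i − d_i)/17. The first 5 digits are (1, 8, 12, 6, 7).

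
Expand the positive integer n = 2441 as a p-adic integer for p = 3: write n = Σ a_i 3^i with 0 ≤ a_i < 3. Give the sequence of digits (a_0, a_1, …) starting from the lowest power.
(a_0, a_1, …) = (2, 0, 1, 0, 0, 1, 0, 1)

Repeated division by 3 gives the digits low-to-high: 2441 = 2 + 1·3^2 + 1·3^5 + 1·3^7. Digit sequence: (2, 0, 1, 0, 0, 1, 0, 1).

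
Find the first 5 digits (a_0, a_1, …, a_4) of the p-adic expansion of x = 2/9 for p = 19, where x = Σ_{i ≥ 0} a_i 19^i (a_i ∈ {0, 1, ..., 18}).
(a_0, …, a_4) = (15, 14, 14, 14, 14)

v_19(2/9) = 0 (numerator and denominator both coprime to 19), so x ∈ ℤ_19^×. Compute digits iteratively via a_i = x_i mod 19, x_{i+1} = (x_i − a_i)/19, with x_0 = x:
  x_0 = 2/9;  a_0 = 15;  x_1 = (x_0 − 15)/19 = -7/9
  x_1 = -7/9;  a_1 = 14;  x_2 = (x_1 − 14)/19 = -7/9
  x_2 = -7/9;  a_2 = 14;  x_3 = (x_2 − 14)/19 = -7/9
  x_3 = -7/9;  a_3 = 14;  x_4 = (x_3 − 14)/19 = -7/9
  x_4 = -7/9;  a_4 = 14;  x_5 = (x_4 − 14)/19 = -7/9
Digits: (15, 14, 14, 14, 14).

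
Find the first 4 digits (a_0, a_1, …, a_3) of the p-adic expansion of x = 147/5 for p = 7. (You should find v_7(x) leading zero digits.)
(a_0, …, a_3) = (0, 0, 2, 4)

v_7(147/5) = 2, so a_0 = ... = a_1 = 0. Factor out: x = 7^2 · u with u = 3/5 a unit in ℤ_7. Expand u iteratively via a_{v+i} = u_i mod 7, u_{i+1} = (u_i − a_{v+i})/7:
  u_0 = 3/5;  a_2 = 2;  u_1 = (u_0 − 2)/7 = -1/5
  u_1 = -1/5;  a_3 = 4;  u_2 = (u_1 − 4)/7 = -3/5
Digits: (0, 0, 2, 4).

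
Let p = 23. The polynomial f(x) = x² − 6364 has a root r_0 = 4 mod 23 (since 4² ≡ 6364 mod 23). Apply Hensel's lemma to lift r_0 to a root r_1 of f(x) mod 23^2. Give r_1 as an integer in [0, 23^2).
r_1 = 4 (mod 529)

Hensel's recurrence: r_{i+1} = r_i − f(r_i)·(f′(r_i))^{-1} mod 23^{i+2}, with f′(x) = 2x. Iterate:
  r_0 = 4 (mod 23)
  r_1 = 4 (mod 529)
Final: r_1 = 4, and one checks f(r_1) ≡ 0 mod 23^2.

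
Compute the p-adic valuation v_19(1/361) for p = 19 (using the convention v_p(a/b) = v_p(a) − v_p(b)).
v_19(1/361) = -2

Factor powers of 19 from the numerator and denominator of the reduced fraction: 1 = 19^0 · 1 and 361 = 19^2 · 1. Apply v_p(a/b) = v_p(a) − v_p(b): v_19(1/361) = 0 − 2 = -2.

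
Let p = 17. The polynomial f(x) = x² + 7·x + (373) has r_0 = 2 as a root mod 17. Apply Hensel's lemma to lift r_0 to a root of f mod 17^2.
r_1 = 19 (mod 289)

Hensel: r_{i+1} = r_i − f(r_i)·(f′(r_i))^{-1} mod 17^{i+2}, f′(x) = 2x + 7. Iterate:
  r_0 = 2 (mod 17)
  r_1 = 19 (mod 289)
Final: r = 19 satisfies f(r) ≡ 0 mod 17^2.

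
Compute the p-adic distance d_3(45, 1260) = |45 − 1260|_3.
d_3(45, 1260) = 1/243

Step 1 — x − y = 45 − 1260 = -1215. Step 2 — v_3(-1215) = 5 (factor: -1215 = −(3^5 · 5); the sign does not affect v_p). Step 3 — |x − y|_3 = 3^{-5} = 1/243.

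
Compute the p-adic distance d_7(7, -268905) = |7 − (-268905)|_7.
d_7(7, -268905) = 1/16807

Step 1 — x − y = 7 − (-268905) = 268912. Step 2 — v_7(268912) = 5 (factor: 268912 = (7^5 · 16); the sign does not affect v_p). Step 3 — |x − y|_7 = 7^{-5} = 1/16807.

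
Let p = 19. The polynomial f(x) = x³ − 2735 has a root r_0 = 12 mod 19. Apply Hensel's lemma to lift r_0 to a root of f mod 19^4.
r_3 = 90927 (mod 130321)

Hensel: r_{i+1} = r_i − f(r_i)/f′(r_i) mod 19^{i+2}, where f′(x) = 3x². Iterate:
  r_0 = 12 (mod 19)
  r_1 = 316 (mod 361)
  r_2 = 1760 (mod 6859)
  r_3 = 90927 (mod 130321)
Final: r = 90927 with f(r) ≡ 0 mod 19^4.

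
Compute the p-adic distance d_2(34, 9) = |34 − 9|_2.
d_2(34, 9) = 1

Step 1 — x − y = 34 − 9 = 25. Step 2 — v_2(25) = 0 (factor: 25 = (2^0 · 25); the sign does not affect v_p). Step 3 — |x − y|_2 = 2^{0} = 1.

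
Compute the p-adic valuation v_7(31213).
v_7(31213) = 4

v_7(n) is the largest exponent k such that 7^k divides n. Factor out: 31213 = 7^4 · 13. (Sign doesn't affect v_p.) So v_7(31213) = 4.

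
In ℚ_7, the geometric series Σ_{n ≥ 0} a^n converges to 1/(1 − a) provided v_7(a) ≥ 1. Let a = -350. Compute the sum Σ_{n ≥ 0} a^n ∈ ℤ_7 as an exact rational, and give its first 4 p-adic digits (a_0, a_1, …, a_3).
Σ a^n = 1/(1 − a) = 1/351;  first 4 digits = (1, 6, 0, 5)

v_7(a) = 1 ≥ 1, so the series converges in ℤ_7 to 1/(1 − a) = 1/(1 − (-350)) = 1/351. Expand this rational in ℤ_7: compute digits iteratively via d_i = x_i mod 7, x_{i+1} = (x_i − d_i)/7. The first 4 digits are (1, 6, 0, 5).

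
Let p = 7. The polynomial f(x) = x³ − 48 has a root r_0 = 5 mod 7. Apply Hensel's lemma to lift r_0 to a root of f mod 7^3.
r_2 = 166 (mod 343)

Hensel: r_{i+1} = r_i − f(r_i)/f′(r_i) mod 7^{i+2}, where f′(x) = 3x². Iterate:
  r_0 = 5 (mod 7)
  r_1 = 19 (mod 49)
  r_2 = 166 (mod 343)
Final: r = 166 with f(r) ≡ 0 mod 7^3.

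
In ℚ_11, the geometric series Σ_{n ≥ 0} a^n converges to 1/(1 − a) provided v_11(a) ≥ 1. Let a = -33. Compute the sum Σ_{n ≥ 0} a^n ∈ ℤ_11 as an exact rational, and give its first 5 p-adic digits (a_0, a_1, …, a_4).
Σ a^n = 1/(1 − a) = 1/34;  first 5 digits = (1, 8, 8, 6, 1)

v_11(a) = 1 ≥ 1, so the series converges in ℤ_11 to 1/(1 − a) = 1/(1 − (-33)) = 1/34. Expand this rational in ℤ_11: compute digits iteratively via d_i = x_i mod 11, x_{i+1} = (x_i − d_i)/11. The first 5 digits are (1, 8, 8, 6, 1).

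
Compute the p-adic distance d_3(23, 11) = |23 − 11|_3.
d_3(23, 11) = 1/3

Step 1 — x − y = 23 − 11 = 12. Step 2 — v_3(12) = 1 (factor: 12 = (3^1 · 4); the sign does not affect v_p). Step 3 — |x − y|_3 = 3^{-1} = 1/3.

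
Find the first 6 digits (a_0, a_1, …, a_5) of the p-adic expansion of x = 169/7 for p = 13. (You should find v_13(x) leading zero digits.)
(a_0, …, a_5) = (0, 0, 2, 11, 1, 11)

v_13(169/7) = 2, so a_0 = ... = a_1 = 0. Factor out: x = 13^2 · u with u = 1/7 a unit in ℤ_13. Expand u iteratively via a_{v+i} = u_i mod 13, u_{i+1} = (u_i − a_{v+i})/13:
  u_0 = 1/7;  a_2 = 2;  u_1 = (u_0 − 2)/13 = -1/7
  u_1 = -1/7;  a_3 = 11;  u_2 = (u_1 − 11)/13 = -6/7
  u_2 = -6/7;  a_4 = 1;  u_3 = (u_2 − 1)/13 = -1/7
  u_3 = -1/7;  a_5 = 11;  u_4 = (u_3 − 11)/13 = -6/7
Digits: (0, 0, 2, 11, 1, 11).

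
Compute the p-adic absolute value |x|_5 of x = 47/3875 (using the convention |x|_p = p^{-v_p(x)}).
|47/3875|_5 = 125

Step 1 — compute v_5(x) by factoring powers of 5 out of the numerator and denominator: v_5(47/3875) = -3. Step 2 — apply |x|_p = p^{-v_p(x)} = 5^{3} = 125.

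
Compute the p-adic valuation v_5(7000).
v_5(7000) = 3

v_5(n) is the largest exponent k such that 5^k divides n. Factor out: 7000 = 5^3 · 56. (Sign doesn't affect v_p.) So v_5(7000) = 3.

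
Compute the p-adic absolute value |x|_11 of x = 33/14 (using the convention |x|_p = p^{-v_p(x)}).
|33/14|_11 = 1/11

Step 1 — compute v_11(x) by factoring powers of 11 out of the numerator and denominator: v_11(33/14) = 1. Step 2 — apply |x|_p = p^{-v_p(x)} = 11^{-1} = 1/11.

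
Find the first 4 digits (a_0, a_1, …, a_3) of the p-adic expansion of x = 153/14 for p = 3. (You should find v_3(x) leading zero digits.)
(a_0, …, a_3) = (0, 0, 1, 2)

v_3(153/14) = 2, so a_0 = ... = a_1 = 0. Factor out: x = 3^2 · u with u = 17/14 a unit in ℤ_3. Expand u iteratively via a_{v+i} = u_i mod 3, u_{i+1} = (u_i − a_{v+i})/3:
  u_0 = 17/14;  a_2 = 1;  u_1 = (u_0 − 1)/3 = 1/14
  u_1 = 1/14;  a_3 = 2;  u_2 = (u_1 − 2)/3 = -9/14
Digits: (0, 0, 1, 2).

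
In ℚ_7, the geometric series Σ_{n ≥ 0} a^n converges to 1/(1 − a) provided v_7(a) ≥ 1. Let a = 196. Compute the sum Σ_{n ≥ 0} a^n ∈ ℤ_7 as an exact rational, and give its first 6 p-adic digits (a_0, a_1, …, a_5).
Σ a^n = 1/(1 − a) = -1/195;  first 6 digits = (1, 0, 4, 0, 2, 2)

v_7(a) = 2 ≥ 1, so the series converges in ℤ_7 to 1/(1 − a) = 1/(1 − 196) = -1/195. Expand this rational in ℤ_7: compute digits iteratively via d_i = x_i mod 7, x_{i+1} = (x_i − d_i)/7. The first 6 digits are (1, 0, 4, 0, 2, 2).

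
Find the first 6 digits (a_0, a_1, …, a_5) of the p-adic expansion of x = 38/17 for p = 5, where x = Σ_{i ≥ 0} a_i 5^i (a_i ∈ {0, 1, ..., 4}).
(a_0, …, a_5) = (4, 2, 1, 0, 2, 4)

v_5(38/17) = 0 (numerator and denominator both coprime to 5), so x ∈ ℤ_5^×. Compute digits iteratively via a_i = x_i mod 5, x_{i+1} = (x_i − a_i)/5, with x_0 = x:
  x_0 = 38/17;  a_0 = 4;  x_1 = (x_0 − 4)/5 = -6/17
  x_1 = -6/17;  a_1 = 2;  x_2 = (x_1 − 2)/5 = -8/17
  x_2 = -8/17;  a_2 = 1;  x_3 = (x_2 − 1)/5 = -5/17
  x_3 = -5/17;  a_3 = 0;  x_4 = (x_3 − 0)/5 = -1/17
  x_4 = -1/17;  a_4 = 2;  x_5 = (x_4 − 2)/5 = -7/17
  x_5 = -7/17;  a_5 = 4;  x_6 = (x_5 − 4)/5 = -15/17
Digits: (4, 2, 1, 0, 2, 4).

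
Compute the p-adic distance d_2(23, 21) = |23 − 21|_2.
d_2(23, 21) = 1/2

Step 1 — x − y = 23 − 21 = 2. Step 2 — v_2(2) = 1 (factor: 2 = (2^1 · 1); the sign does not affect v_p). Step 3 — |x − y|_2 = 2^{-1} = 1/2.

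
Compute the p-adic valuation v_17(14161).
v_17(14161) = 2

v_17(n) is the largest exponent k such that 17^k divides n. Factor out: 14161 = 17^2 · 49. (Sign doesn't affect v_p.) So v_17(14161) = 2.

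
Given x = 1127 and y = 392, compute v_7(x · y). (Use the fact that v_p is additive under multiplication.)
v_7(441784) = 4

v_p(x) = 2 (factor: 1127 = 7^2 · 23); v_p(y) = 2 (factor: 392 = 7^2 · 8). Additivity: v_p(xy) = v_p(x) + v_p(y) = 2 + 2 = 4. (Direct check: xy = 441784 = 7^4 · (184).)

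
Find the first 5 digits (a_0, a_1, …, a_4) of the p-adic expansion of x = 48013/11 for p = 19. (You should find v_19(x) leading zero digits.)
(a_0, …, a_4) = (0, 0, 0, 11, 15)

v_19(48013/11) = 3, so a_0 = ... = a_2 = 0. Factor out: x = 19^3 · u with u = 7/11 a unit in ℤ_19. Expand u iteratively via a_{v+i} = u_i mod 19, u_{i+1} = (u_i − a_{v+i})/19:
  u_0 = 7/11;  a_3 = 11;  u_1 = (u_0 − 11)/19 = -6/11
  u_1 = -6/11;  a_4 = 15;  u_2 = (u_1 − 15)/19 = -9/11
Digits: (0, 0, 0, 11, 15).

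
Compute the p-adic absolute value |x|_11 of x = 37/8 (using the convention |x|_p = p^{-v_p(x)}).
|37/8|_11 = 1

Step 1 — compute v_11(x) by factoring powers of 11 out of the numerator and denominator: v_11(37/8) = 0. Step 2 — apply |x|_p = p^{-v_p(x)} = 11^{0} = 1.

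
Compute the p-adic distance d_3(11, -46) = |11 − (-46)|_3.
d_3(11, -46) = 1/3

Step 1 — x − y = 11 − (-46) = 57. Step 2 — v_3(57) = 1 (factor: 57 = (3^1 · 19); the sign does not affect v_p). Step 3 — |x − y|_3 = 3^{-1} = 1/3.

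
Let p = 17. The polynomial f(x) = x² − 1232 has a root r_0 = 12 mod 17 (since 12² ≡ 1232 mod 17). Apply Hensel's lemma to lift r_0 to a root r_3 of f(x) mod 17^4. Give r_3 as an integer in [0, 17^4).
r_3 = 18168 (mod 83521)

Hensel's recurrence: r_{i+1} = r_i − f(r_i)·(f′(r_i))^{-1} mod 17^{i+2}, with f′(x) = 2x. Iterate:
  r_0 = 12 (mod 17)
  r_1 = 250 (mod 289)
  r_2 = 3429 (mod 4913)
  r_3 = 18168 (mod 83521)
Final: r_3 = 18168, and one checks f(r_3) ≡ 0 mod 17^4.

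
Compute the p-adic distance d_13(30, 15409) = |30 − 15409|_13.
d_13(30, 15409) = 1/2197

Step 1 — x − y = 30 − 15409 = -15379. Step 2 — v_13(-15379) = 3 (factor: -15379 = −(13^3 · 7); the sign does not affect v_p). Step 3 — |x − y|_13 = 13^{-3} = 1/2197.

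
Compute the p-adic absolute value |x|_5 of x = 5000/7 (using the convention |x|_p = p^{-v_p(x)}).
|5000/7|_5 = 1/625

Step 1 — compute v_5(x) by factoring powers of 5 out of the numerator and denominator: v_5(5000/7) = 4. Step 2 — apply |x|_p = p^{-v_p(x)} = 5^{-4} = 1/625.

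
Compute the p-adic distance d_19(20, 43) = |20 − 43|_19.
d_19(20, 43) = 1

Step 1 — x − y = 20 − 43 = -23. Step 2 — v_19(-23) = 0 (factor: -23 = −(19^0 · 23); the sign does not affect v_p). Step 3 — |x − y|_19 = 19^{0} = 1.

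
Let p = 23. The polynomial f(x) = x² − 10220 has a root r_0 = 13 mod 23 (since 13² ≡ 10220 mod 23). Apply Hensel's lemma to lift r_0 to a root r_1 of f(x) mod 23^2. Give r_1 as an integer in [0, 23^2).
r_1 = 13 (mod 529)

Hensel's recurrence: r_{i+1} = r_i − f(r_i)·(f′(r_i))^{-1} mod 23^{i+2}, with f′(x) = 2x. Iterate:
  r_0 = 13 (mod 23)
  r_1 = 13 (mod 529)
Final: r_1 = 13, and one checks f(r_1) ≡ 0 mod 23^2.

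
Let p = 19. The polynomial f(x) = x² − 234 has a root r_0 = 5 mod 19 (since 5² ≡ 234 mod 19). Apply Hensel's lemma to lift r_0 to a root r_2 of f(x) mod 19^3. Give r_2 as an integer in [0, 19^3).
r_2 = 6560 (mod 6859)

Hensel's recurrence: r_{i+1} = r_i − f(r_i)·(f′(r_i))^{-1} mod 19^{i+2}, with f′(x) = 2x. Iterate:
  r_0 = 5 (mod 19)
  r_1 = 62 (mod 361)
  r_2 = 6560 (mod 6859)
Final: r_2 = 6560, and one checks f(r_2) ≡ 0 mod 19^3.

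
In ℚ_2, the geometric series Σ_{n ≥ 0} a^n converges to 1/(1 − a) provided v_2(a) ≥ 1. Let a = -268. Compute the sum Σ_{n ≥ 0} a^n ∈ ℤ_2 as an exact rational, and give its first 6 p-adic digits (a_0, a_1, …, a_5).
Σ a^n = 1/(1 − a) = 1/269;  first 6 digits = (1, 0, 1, 0, 0, 0)

v_2(a) = 2 ≥ 1, so the series converges in ℤ_2 to 1/(1 − a) = 1/(1 − (-268)) = 1/269. Expand this rational in ℤ_2: compute digits iteratively via d_i = x_i mod 2, x_{i+1} = (x_i − d_i)/2. The first 6 digits are (1, 0, 1, 0, 0, 0).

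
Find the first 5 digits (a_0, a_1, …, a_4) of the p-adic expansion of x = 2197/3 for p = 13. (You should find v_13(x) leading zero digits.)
(a_0, …, a_4) = (0, 0, 0, 9, 8)

v_13(2197/3) = 3, so a_0 = ... = a_2 = 0. Factor out: x = 13^3 · u with u = 1/3 a unit in ℤ_13. Expand u iteratively via a_{v+i} = u_i mod 13, u_{i+1} = (u_i − a_{v+i})/13:
  u_0 = 1/3;  a_3 = 9;  u_1 = (u_0 − 9)/13 = -2/3
  u_1 = -2/3;  a_4 = 8;  u_2 = (u_1 − 8)/13 = -2/3
Digits: (0, 0, 0, 9, 8).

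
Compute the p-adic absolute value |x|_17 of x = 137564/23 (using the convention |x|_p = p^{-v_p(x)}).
|137564/23|_17 = 1/4913

Step 1 — compute v_17(x) by factoring powers of 17 out of the numerator and denominator: v_17(137564/23) = 3. Step 2 — apply |x|_p = p^{-v_p(x)} = 17^{-3} = 1/4913.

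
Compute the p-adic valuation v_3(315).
v_3(315) = 2

v_3(n) is the largest exponent k such that 3^k divides n. Factor out: 315 = 3^2 · 35. (Sign doesn't affect v_p.) So v_3(315) = 2.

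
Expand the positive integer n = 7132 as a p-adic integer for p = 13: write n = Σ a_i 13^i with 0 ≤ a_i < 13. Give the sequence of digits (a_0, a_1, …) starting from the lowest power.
(a_0, a_1, …) = (8, 2, 3, 3)

Repeated division by 13 gives the digits low-to-high: 7132 = 8 + 2·13^1 + 3·13^2 + 3·13^3. Digit sequence: (8, 2, 3, 3).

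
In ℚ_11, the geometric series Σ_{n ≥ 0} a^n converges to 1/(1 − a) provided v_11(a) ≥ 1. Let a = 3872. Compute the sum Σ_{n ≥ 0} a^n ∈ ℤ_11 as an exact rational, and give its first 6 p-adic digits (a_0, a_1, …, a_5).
Σ a^n = 1/(1 − a) = -1/3871;  first 6 digits = (1, 0, 10, 2, 1, 5)

v_11(a) = 2 ≥ 1, so the series converges in ℤ_11 to 1/(1 − a) = 1/(1 − 3872) = -1/3871. Expand this rational in ℤ_11: compute digits iteratively via d_i = x_i mod 11, x_{i+1} = (x_i − d_i)/11. The first 6 digits are (1, 0, 10, 2, 1, 5).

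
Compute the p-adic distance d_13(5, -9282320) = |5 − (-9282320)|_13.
d_13(5, -9282320) = 1/371293

Step 1 — x − y = 5 − (-9282320) = 9282325. Step 2 — v_13(9282325) = 5 (factor: 9282325 = (13^5 · 25); the sign does not affect v_p). Step 3 — |x − y|_13 = 13^{-5} = 1/371293.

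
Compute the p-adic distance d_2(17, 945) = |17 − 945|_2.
d_2(17, 945) = 1/32

Step 1 — x − y = 17 − 945 = -928. Step 2 — v_2(-928) = 5 (factor: -928 = −(2^5 · 29); the sign does not affect v_p). Step 3 — |x − y|_2 = 2^{-5} = 1/32.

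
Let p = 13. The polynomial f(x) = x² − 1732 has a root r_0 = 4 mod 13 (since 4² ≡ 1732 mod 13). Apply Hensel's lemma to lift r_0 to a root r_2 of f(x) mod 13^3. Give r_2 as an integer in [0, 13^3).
r_2 = 303 (mod 2197)

Hensel's recurrence: r_{i+1} = r_i − f(r_i)·(f′(r_i))^{-1} mod 13^{i+2}, with f′(x) = 2x. Iterate:
  r_0 = 4 (mod 13)
  r_1 = 134 (mod 169)
  r_2 = 303 (mod 2197)
Final: r_2 = 303, and one checks f(r_2) ≡ 0 mod 13^3.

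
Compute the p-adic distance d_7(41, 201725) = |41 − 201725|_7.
d_7(41, 201725) = 1/16807

Step 1 — x − y = 41 − 201725 = -201684. Step 2 — v_7(-201684) = 5 (factor: -201684 = −(7^5 · 12); the sign does not affect v_p). Step 3 — |x − y|_7 = 7^{-5} = 1/16807.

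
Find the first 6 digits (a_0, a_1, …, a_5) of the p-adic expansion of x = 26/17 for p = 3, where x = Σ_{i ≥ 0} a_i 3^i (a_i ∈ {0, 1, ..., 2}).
(a_0, …, a_5) = (1, 0, 2, 2, 0, 2)

v_3(26/17) = 0 (numerator and denominator both coprime to 3), so x ∈ ℤ_3^×. Compute digits iteratively via a_i = x_i mod 3, x_{i+1} = (x_i − a_i)/3, with x_0 = x:
  x_0 = 26/17;  a_0 = 1;  x_1 = (x_0 − 1)/3 = 3/17
  x_1 = 3/17;  a_1 = 0;  x_2 = (x_1 − 0)/3 = 1/17
  x_2 = 1/17;  a_2 = 2;  x_3 = (x_2 − 2)/3 = -11/17
  x_3 = -11/17;  a_3 = 2;  x_4 = (x_3 − 2)/3 = -15/17
  x_4 = -15/17;  a_4 = 0;  x_5 = (x_4 − 0)/3 = -5/17
  x_5 = -5/17;  a_5 = 2;  x_6 = (x_5 − 2)/3 = -13/17
Digits: (1, 0, 2, 2, 0, 2).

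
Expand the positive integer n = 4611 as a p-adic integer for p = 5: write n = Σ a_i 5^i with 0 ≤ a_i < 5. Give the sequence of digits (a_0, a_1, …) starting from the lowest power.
(a_0, a_1, …) = (1, 2, 4, 1, 2, 1)

Repeated division by 5 gives the digits low-to-high: 4611 = 1 + 2·5^1 + 4·5^2 + 1·5^3 + 2·5^4 + 1·5^5. Digit sequence: (1, 2, 4, 1, 2, 1).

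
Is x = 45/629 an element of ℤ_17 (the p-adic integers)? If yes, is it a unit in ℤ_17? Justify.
x ∉ ℤ_17 (v_17(x) = -1 < 0)

ℤ_17 = {x ∈ ℚ_17 : v_17(x) ≥ 0} and ℤ_17^× = {x ∈ ℤ_17 : v_17(x) = 0}. Here v_17(45/629) = v_17(num) − v_17(den) = -1; compare against these criteria.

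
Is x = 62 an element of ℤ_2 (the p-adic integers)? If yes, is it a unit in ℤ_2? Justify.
x ∈ ℤ_2 but not a unit; v_2(x) = 1 > 0

ℤ_2 = {x ∈ ℚ_2 : v_2(x) ≥ 0} and ℤ_2^× = {x ∈ ℤ_2 : v_2(x) = 0}. Here v_2(62) = v_2(num) − v_2(den) = 1; compare against these criteria.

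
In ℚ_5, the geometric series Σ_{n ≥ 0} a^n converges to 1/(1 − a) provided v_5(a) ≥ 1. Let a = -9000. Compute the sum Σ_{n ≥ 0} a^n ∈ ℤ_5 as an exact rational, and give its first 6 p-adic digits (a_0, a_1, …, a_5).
Σ a^n = 1/(1 − a) = 1/9001;  first 6 digits = (1, 0, 0, 3, 0, 2)

v_5(a) = 3 ≥ 1, so the series converges in ℤ_5 to 1/(1 − a) = 1/(1 − (-9000)) = 1/9001. Expand this rational in ℤ_5: compute digits iteratively via d_i = x_i mod 5, x_{i+1} = (x_i − d_i)/5. The first 6 digits are (1, 0, 0, 3, 0, 2).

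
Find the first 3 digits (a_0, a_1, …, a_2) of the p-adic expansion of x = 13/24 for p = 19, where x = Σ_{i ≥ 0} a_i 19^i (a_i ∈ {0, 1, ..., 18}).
(a_0, …, a_2) = (14, 8, 13)

v_19(13/24) = 0 (numerator and denominator both coprime to 19), so x ∈ ℤ_19^×. Compute digits iteratively via a_i = x_i mod 19, x_{i+1} = (x_i − a_i)/19, with x_0 = x:
  x_0 = 13/24;  a_0 = 14;  x_1 = (x_0 − 14)/19 = -17/24
  x_1 = -17/24;  a_1 = 8;  x_2 = (x_1 − 8)/19 = -11/24
  x_2 = -11/24;  a_2 = 13;  x_3 = (x_2 − 13)/19 = -17/24
Digits: (14, 8, 13).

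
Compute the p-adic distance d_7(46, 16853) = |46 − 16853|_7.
d_7(46, 16853) = 1/16807

Step 1 — x − y = 46 − 16853 = -16807. Step 2 — v_7(-16807) = 5 (factor: -16807 = −(7^5 · 1); the sign does not affect v_p). Step 3 — |x − y|_7 = 7^{-5} = 1/16807.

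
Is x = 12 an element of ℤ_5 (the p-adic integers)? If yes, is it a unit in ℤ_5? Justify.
x ∈ ℤ_5^× (unit); v_5(x) = 0

ℤ_5 = {x ∈ ℚ_5 : v_5(x) ≥ 0} and ℤ_5^× = {x ∈ ℤ_5 : v_5(x) = 0}. Here v_5(12) = v_5(num) − v_5(den) = 0; compare against these criteria.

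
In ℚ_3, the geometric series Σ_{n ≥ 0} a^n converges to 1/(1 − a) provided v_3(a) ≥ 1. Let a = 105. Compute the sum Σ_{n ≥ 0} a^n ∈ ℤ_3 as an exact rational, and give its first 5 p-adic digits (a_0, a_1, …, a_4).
Σ a^n = 1/(1 − a) = -1/104;  first 5 digits = (1, 2, 0, 0, 0)

v_3(a) = 1 ≥ 1, so the series converges in ℤ_3 to 1/(1 − a) = 1/(1 − 105) = -1/104. Expand this rational in ℤ_3: compute digits iteratively via d_i = x_i mod 3, x_{i+1} = (x_i − d_i)/3. The first 5 digits are (1, 2, 0, 0, 0).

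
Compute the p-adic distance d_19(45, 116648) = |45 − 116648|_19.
d_19(45, 116648) = 1/6859

Step 1 — x − y = 45 − 116648 = -116603. Step 2 — v_19(-116603) = 3 (factor: -116603 = −(19^3 · 17); the sign does not affect v_p). Step 3 — |x − y|_19 = 19^{-3} = 1/6859.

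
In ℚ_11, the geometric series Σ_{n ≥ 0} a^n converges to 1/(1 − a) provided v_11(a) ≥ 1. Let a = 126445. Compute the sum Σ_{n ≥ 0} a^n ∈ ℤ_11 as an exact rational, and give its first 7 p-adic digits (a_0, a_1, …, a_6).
Σ a^n = 1/(1 − a) = -1/126444;  first 7 digits = (1, 0, 0, 7, 8, 0, 5)

v_11(a) = 3 ≥ 1, so the series converges in ℤ_11 to 1/(1 − a) = 1/(1 − 126445) = -1/126444. Expand this rational in ℤ_11: compute digits iteratively via d_i = x_i mod 11, x_{i+1} = (x_i − d_i)/11. The first 7 digits are (1, 0, 0, 7, 8, 0, 5).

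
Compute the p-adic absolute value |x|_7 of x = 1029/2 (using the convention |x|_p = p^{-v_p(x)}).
|1029/2|_7 = 1/343

Step 1 — compute v_7(x) by factoring powers of 7 out of the numerator and denominator: v_7(1029/2) = 3. Step 2 — apply |x|_p = p^{-v_p(x)} = 7^{-3} = 1/343.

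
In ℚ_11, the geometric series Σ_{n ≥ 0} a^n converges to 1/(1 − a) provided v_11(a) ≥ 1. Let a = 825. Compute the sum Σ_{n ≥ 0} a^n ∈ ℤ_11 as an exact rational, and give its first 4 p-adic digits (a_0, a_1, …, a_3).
Σ a^n = 1/(1 − a) = -1/824;  first 4 digits = (1, 9, 10, 8)

v_11(a) = 1 ≥ 1, so the series converges in ℤ_11 to 1/(1 − a) = 1/(1 − 825) = -1/824. Expand this rational in ℤ_11: compute digits iteratively via d_i = x_i mod 11, x_{i+1} = (x_i − d_i)/11. The first 4 digits are (1, 9, 10, 8).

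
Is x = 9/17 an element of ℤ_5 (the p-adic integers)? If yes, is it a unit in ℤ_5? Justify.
x ∈ ℤ_5^× (unit); v_5(x) = 0

ℤ_5 = {x ∈ ℚ_5 : v_5(x) ≥ 0} and ℤ_5^× = {x ∈ ℤ_5 : v_5(x) = 0}. Here v_5(9/17) = v_5(num) − v_5(den) = 0; compare against these criteria.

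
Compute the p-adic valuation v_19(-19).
v_19(-19) = 1

v_19(n) is the largest exponent k such that 19^k divides n. Factor out: -19 = -19^1 · 1. (Sign doesn't affect v_p.) So v_19(-19) = 1.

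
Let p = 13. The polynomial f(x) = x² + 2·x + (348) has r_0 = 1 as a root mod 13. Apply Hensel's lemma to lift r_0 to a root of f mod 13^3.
r_2 = 1730 (mod 2197)

Hensel: r_{i+1} = r_i − f(r_i)·(f′(r_i))^{-1} mod 13^{i+2}, f′(x) = 2x + 2. Iterate:
  r_0 = 1 (mod 13)
  r_1 = 40 (mod 169)
  r_2 = 1730 (mod 2197)
Final: r = 1730 satisfies f(r) ≡ 0 mod 13^3.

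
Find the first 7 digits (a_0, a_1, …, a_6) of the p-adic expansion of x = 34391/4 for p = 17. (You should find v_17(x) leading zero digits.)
(a_0, …, a_6) = (0, 0, 0, 6, 4, 4, 4)

v_17(34391/4) = 3, so a_0 = ... = a_2 = 0. Factor out: x = 17^3 · u with u = 7/4 a unit in ℤ_17. Expand u iteratively via a_{v+i} = u_i mod 17, u_{i+1} = (u_i − a_{v+i})/17:
  u_0 = 7/4;  a_3 = 6;  u_1 = (u_0 − 6)/17 = -1/4
  u_1 = -1/4;  a_4 = 4;  u_2 = (u_1 − 4)/17 = -1/4
  u_2 = -1/4;  a_5 = 4;  u_3 = (u_2 − 4)/17 = -1/4
  u_3 = -1/4;  a_6 = 4;  u_4 = (u_3 − 4)/17 = -1/4
Digits: (0, 0, 0, 6, 4, 4, 4).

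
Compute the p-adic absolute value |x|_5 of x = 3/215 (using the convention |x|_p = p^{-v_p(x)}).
|3/215|_5 = 5

Step 1 — compute v_5(x) by factoring powers of 5 out of the numerator and denominator: v_5(3/215) = -1. Step 2 — apply |x|_p = p^{-v_p(x)} = 5^{1} = 5.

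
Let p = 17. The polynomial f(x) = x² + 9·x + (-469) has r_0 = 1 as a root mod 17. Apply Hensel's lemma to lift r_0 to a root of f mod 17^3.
r_2 = 69 (mod 4913)

Hensel: r_{i+1} = r_i − f(r_i)·(f′(r_i))^{-1} mod 17^{i+2}, f′(x) = 2x + 9. Iterate:
  r_0 = 1 (mod 17)
  r_1 = 69 (mod 289)
  r_2 = 69 (mod 4913)
Final: r = 69 satisfies f(r) ≡ 0 mod 17^3.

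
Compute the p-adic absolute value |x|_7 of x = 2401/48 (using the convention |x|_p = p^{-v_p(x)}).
|2401/48|_7 = 1/2401

Step 1 — compute v_7(x) by factoring powers of 7 out of the numerator and denominator: v_7(2401/48) = 4. Step 2 — apply |x|_p = p^{-v_p(x)} = 7^{-4} = 1/2401.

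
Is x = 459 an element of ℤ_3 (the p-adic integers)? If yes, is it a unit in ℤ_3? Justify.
x ∈ ℤ_3 but not a unit; v_3(x) = 3 > 0

ℤ_3 = {x ∈ ℚ_3 : v_3(x) ≥ 0} and ℤ_3^× = {x ∈ ℤ_3 : v_3(x) = 0}. Here v_3(459) = v_3(num) − v_3(den) = 3; compare against these criteria.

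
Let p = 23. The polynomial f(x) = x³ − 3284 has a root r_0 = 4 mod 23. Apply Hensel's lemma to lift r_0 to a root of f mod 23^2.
r_1 = 27 (mod 529)

Hensel: r_{i+1} = r_i − f(r_i)/f′(r_i) mod 23^{i+2}, where f′(x) = 3x². Iterate:
  r_0 = 4 (mod 23)
  r_1 = 27 (mod 529)
Final: r = 27 with f(r) ≡ 0 mod 23^2.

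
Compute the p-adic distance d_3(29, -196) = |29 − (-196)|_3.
d_3(29, -196) = 1/9

Step 1 — x − y = 29 − (-196) = 225. Step 2 — v_3(225) = 2 (factor: 225 = (3^2 · 25); the sign does not affect v_p). Step 3 — |x − y|_3 = 3^{-2} = 1/9.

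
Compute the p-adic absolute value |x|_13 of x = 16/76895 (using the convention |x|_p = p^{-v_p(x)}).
|16/76895|_13 = 2197

Step 1 — compute v_13(x) by factoring powers of 13 out of the numerator and denominator: v_13(16/76895) = -3. Step 2 — apply |x|_p = p^{-v_p(x)} = 13^{3} = 2197.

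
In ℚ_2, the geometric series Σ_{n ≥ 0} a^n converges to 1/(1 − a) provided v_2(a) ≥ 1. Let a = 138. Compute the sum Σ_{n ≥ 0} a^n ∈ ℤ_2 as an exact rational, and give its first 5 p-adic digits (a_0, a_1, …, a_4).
Σ a^n = 1/(1 − a) = -1/137;  first 5 digits = (1, 1, 1, 0, 0)

v_2(a) = 1 ≥ 1, so the series converges in ℤ_2 to 1/(1 − a) = 1/(1 − 138) = -1/137. Expand this rational in ℤ_2: compute digits iteratively via d_i = x_i mod 2, x_{i+1} = (x_i − d_i)/2. The first 5 digits are (1, 1, 1, 0, 0).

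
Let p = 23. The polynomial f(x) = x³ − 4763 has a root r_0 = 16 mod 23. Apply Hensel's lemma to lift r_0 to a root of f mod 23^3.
r_2 = 2500 (mod 12167)

Hensel: r_{i+1} = r_i − f(r_i)/f′(r_i) mod 23^{i+2}, where f′(x) = 3x². Iterate:
  r_0 = 16 (mod 23)
  r_1 = 384 (mod 529)
  r_2 = 2500 (mod 12167)
Final: r = 2500 with f(r) ≡ 0 mod 23^3.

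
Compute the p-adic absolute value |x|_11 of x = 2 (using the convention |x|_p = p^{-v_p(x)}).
|2|_11 = 1

Step 1 — compute v_11(x) by factoring powers of 11 out of the numerator and denominator: v_11(2) = 0. Step 2 — apply |x|_p = p^{-v_p(x)} = 11^{0} = 1.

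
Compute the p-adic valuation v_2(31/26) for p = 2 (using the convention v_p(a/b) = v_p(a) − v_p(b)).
v_2(31/26) = -1

Factor powers of 2 from the numerator and denominator of the reduced fraction: 31 = 2^0 · 31 and 26 = 2^1 · 13. Apply v_p(a/b) = v_p(a) − v_p(b): v_2(31/26) = 0 − 1 = -1.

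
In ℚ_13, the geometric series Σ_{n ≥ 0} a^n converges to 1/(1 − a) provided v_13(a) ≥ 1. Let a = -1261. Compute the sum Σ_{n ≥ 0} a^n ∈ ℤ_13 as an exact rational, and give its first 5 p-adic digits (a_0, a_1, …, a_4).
Σ a^n = 1/(1 − a) = 1/1262;  first 5 digits = (1, 7, 2, 0, 7)

v_13(a) = 1 ≥ 1, so the series converges in ℤ_13 to 1/(1 − a) = 1/(1 − (-1261)) = 1/1262. Expand this rational in ℤ_13: compute digits iteratively via d_i = x_i mod 13, x_{i+1} = (x_i − d_i)/13. The first 5 digits are (1, 7, 2, 0, 7).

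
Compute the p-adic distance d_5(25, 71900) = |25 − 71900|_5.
d_5(25, 71900) = 1/3125

Step 1 — x − y = 25 − 71900 = -71875. Step 2 — v_5(-71875) = 5 (factor: -71875 = −(5^5 · 23); the sign does not affect v_p). Step 3 — |x − y|_5 = 5^{-5} = 1/3125.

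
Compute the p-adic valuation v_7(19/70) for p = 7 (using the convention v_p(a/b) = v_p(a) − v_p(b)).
v_7(19/70) = -1

Factor powers of 7 from the numerator and denominator of the reduced fraction: 19 = 7^0 · 19 and 70 = 7^1 · 10. Apply v_p(a/b) = v_p(a) − v_p(b): v_7(19/70) = 0 − 1 = -1.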